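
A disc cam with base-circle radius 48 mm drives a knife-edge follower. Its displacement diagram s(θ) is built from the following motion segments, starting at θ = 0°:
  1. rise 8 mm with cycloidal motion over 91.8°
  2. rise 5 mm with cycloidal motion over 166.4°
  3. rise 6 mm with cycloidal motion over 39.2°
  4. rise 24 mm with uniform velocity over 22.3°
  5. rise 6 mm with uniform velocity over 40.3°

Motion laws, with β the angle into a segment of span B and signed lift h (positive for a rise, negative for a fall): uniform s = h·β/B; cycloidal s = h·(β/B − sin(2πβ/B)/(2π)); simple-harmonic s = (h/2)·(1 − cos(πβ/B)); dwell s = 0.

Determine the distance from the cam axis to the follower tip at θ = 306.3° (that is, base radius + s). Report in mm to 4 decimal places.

seg 1 [0°–91.8°] cycloidal, h=8: full span → s += 8 → s = 8.0000
seg 2 [91.8°–258.2°] cycloidal, h=5: full span → s += 5 → s = 13.0000
seg 3 [258.2°–297.4°] cycloidal, h=6: full span → s += 6 → s = 19.0000
seg 4 [297.4°–319.7°] uniform, h=24: θ=306.3° here. β=8.9, B=22.3. 24·8.9/22.3 = 9.5785 → s = 28.5785
radial distance = base radius + s = 48 + 28.5785 = 76.5785

76.5785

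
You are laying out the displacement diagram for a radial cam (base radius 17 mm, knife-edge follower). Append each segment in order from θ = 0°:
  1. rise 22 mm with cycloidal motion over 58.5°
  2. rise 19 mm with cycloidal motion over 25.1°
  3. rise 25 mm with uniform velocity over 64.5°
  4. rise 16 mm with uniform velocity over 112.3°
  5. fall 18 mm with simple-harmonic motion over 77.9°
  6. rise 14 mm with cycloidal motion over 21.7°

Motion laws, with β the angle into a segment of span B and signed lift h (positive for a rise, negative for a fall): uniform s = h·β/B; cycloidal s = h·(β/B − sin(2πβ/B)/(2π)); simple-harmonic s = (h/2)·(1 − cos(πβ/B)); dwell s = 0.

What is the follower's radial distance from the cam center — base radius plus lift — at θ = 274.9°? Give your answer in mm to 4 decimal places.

seg 1 [0°–58.5°] cycloidal, h=22: full span → s += 22 → s = 22.0000
seg 2 [58.5°–83.6°] cycloidal, h=19: full span → s += 19 → s = 41.0000
seg 3 [83.6°–148.1°] uniform, h=25: full span → s += 25 → s = 66.0000
seg 4 [148.1°–260.4°] uniform, h=16: full span → s += 16 → s = 82.0000
seg 5 [260.4°–338.3°] simple-harmonic, h=-18: θ=274.9° here. β=14.5, B=77.9. -18/2·(1 − cos(π·0.1861)) = -1.4954 → s = 80.5046
radial distance = base radius + s = 17 + 80.5046 = 97.5046

97.5046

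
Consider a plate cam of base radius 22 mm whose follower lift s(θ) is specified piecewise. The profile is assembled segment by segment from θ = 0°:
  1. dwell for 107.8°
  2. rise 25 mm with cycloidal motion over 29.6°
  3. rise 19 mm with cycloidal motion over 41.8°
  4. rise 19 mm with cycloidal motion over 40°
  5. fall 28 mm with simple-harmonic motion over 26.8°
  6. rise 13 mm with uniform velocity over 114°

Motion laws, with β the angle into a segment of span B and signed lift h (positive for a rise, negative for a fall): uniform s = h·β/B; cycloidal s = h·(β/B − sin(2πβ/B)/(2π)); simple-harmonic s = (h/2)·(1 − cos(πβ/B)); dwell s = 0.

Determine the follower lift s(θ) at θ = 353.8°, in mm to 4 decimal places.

seg 1 [0°–107.8°] dwell: s stays 0.0000
seg 2 [107.8°–137.4°] cycloidal, h=25: full span → s += 25 → s = 25.0000
seg 3 [137.4°–179.2°] cycloidal, h=19: full span → s += 19 → s = 44.0000
seg 4 [179.2°–219.2°] cycloidal, h=19: full span → s += 19 → s = 63.0000
seg 5 [219.2°–246°] simple-harmonic, h=-28: full span → s += -28 → s = 35.0000
seg 6 [246°–360°] uniform, h=13: θ=353.8° here. β=107.8, B=114. 13·107.8/114 = 12.2930 → s = 47.2930

47.2930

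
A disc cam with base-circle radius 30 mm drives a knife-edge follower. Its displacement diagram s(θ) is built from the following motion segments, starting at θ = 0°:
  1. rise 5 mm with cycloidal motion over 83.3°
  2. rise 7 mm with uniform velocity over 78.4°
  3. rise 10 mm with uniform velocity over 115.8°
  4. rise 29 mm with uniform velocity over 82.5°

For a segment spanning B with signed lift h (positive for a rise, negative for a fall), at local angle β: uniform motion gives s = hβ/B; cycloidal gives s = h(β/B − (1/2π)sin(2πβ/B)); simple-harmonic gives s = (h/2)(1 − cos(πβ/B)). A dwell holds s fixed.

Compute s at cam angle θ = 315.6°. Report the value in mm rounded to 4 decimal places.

seg 1 [0°–83.3°] cycloidal, h=5: full span → s += 5 → s = 5.0000
seg 2 [83.3°–161.7°] uniform, h=7: full span → s += 7 → s = 12.0000
seg 3 [161.7°–277.5°] uniform, h=10: full span → s += 10 → s = 22.0000
seg 4 [277.5°–360°] uniform, h=29: θ=315.6° here. β=38.1, B=82.5. 29·38.1/82.5 = 13.3927 → s = 35.3927

35.3927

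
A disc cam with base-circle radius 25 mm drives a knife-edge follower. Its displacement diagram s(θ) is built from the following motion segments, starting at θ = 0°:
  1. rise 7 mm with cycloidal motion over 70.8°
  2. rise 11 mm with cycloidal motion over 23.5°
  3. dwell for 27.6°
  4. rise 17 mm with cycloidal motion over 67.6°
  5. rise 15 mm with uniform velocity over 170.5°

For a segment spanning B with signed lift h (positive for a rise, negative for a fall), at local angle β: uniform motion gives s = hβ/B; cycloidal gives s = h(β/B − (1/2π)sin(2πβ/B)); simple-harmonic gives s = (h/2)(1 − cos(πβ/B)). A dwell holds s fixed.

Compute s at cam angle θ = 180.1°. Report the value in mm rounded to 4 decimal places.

seg 1 [0°–70.8°] cycloidal, h=7: full span → s += 7 → s = 7.0000
seg 2 [70.8°–94.3°] cycloidal, h=11: full span → s += 11 → s = 18.0000
seg 3 [94.3°–121.9°] dwell: s stays 18.0000
seg 4 [121.9°–189.5°] cycloidal, h=17: θ=180.1° here. β=58.2, B=67.6. 17·(0.8609 − sin(2π·0.8609)/(2π)) = 16.7105 → s = 34.7105

34.7105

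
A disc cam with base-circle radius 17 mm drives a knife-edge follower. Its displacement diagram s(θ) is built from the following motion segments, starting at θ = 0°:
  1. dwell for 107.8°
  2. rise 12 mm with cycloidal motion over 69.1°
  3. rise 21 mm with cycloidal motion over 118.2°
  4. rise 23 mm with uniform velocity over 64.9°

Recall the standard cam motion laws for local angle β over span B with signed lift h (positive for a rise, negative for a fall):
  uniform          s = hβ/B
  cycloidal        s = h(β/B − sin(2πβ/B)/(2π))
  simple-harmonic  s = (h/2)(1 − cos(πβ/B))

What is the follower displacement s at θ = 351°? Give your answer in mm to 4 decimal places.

seg 1 [0°–107.8°] dwell: s stays 0.0000
seg 2 [107.8°–176.9°] cycloidal, h=12: full span → s += 12 → s = 12.0000
seg 3 [176.9°–295.1°] cycloidal, h=21: full span → s += 21 → s = 33.0000
seg 4 [295.1°–360°] uniform, h=23: θ=351° here. β=55.9, B=64.9. 23·55.9/64.9 = 19.8105 → s = 52.8105

52.8105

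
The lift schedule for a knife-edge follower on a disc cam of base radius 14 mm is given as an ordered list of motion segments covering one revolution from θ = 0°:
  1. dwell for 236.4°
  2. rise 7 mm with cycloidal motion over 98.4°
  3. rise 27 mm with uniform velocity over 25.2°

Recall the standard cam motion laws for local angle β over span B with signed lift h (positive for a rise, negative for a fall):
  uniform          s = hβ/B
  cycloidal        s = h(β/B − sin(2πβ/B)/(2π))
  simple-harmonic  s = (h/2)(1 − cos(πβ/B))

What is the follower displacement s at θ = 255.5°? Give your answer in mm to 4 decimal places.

seg 1 [0°–236.4°] dwell: s stays 0.0000
seg 2 [236.4°–334.8°] cycloidal, h=7: θ=255.5° here. β=19.1, B=98.4. 7·(0.1941 − sin(2π·0.1941)/(2π)) = 0.3127 → s = 0.3127

0.3127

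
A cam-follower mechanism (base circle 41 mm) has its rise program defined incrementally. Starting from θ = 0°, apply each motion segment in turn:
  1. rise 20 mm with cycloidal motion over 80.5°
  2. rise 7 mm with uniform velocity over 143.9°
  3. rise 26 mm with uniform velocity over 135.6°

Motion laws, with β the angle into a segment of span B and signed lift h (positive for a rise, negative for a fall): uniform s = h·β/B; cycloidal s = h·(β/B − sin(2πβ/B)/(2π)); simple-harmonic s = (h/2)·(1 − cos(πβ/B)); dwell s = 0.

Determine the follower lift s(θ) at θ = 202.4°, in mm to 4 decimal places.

seg 1 [0°–80.5°] cycloidal, h=20: full span → s += 20 → s = 20.0000
seg 2 [80.5°–224.4°] uniform, h=7: θ=202.4° here. β=121.9, B=143.9. 7·121.9/143.9 = 5.9298 → s = 25.9298

25.9298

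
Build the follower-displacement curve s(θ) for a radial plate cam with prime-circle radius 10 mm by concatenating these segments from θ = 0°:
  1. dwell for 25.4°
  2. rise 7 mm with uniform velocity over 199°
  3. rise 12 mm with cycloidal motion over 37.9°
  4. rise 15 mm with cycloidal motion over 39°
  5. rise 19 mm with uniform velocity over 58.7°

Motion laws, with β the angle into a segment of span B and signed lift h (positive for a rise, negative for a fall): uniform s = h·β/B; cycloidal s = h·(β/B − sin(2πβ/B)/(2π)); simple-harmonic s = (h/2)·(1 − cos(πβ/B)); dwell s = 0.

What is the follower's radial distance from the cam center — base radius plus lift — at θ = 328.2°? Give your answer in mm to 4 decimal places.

seg 1 [0°–25.4°] dwell: s stays 0.0000
seg 2 [25.4°–224.4°] uniform, h=7: full span → s += 7 → s = 7.0000
seg 3 [224.4°–262.3°] cycloidal, h=12: full span → s += 12 → s = 19.0000
seg 4 [262.3°–301.3°] cycloidal, h=15: full span → s += 15 → s = 34.0000
seg 5 [301.3°–360°] uniform, h=19: θ=328.2° here. β=26.9, B=58.7. 19·26.9/58.7 = 8.7070 → s = 42.7070
radial distance = base radius + s = 10 + 42.7070 = 52.7070

52.7070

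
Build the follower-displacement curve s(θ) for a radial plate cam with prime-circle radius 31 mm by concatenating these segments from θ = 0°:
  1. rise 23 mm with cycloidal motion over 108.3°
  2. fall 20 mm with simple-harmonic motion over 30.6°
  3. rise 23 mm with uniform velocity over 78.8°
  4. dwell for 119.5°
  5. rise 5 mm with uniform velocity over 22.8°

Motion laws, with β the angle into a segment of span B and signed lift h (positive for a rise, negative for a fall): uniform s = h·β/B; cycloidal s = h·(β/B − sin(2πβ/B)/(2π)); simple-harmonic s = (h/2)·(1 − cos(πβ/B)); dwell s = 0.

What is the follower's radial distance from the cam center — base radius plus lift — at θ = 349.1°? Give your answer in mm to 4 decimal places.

seg 1 [0°–108.3°] cycloidal, h=23: full span → s += 23 → s = 23.0000
seg 2 [108.3°–138.9°] simple-harmonic, h=-20: full span → s += -20 → s = 3.0000
seg 3 [138.9°–217.7°] uniform, h=23: full span → s += 23 → s = 26.0000
seg 4 [217.7°–337.2°] dwell: s stays 26.0000
seg 5 [337.2°–360°] uniform, h=5: θ=349.1° here. β=11.9, B=22.8. 5·11.9/22.8 = 2.6096 → s = 28.6096
radial distance = base radius + s = 31 + 28.6096 = 59.6096

59.6096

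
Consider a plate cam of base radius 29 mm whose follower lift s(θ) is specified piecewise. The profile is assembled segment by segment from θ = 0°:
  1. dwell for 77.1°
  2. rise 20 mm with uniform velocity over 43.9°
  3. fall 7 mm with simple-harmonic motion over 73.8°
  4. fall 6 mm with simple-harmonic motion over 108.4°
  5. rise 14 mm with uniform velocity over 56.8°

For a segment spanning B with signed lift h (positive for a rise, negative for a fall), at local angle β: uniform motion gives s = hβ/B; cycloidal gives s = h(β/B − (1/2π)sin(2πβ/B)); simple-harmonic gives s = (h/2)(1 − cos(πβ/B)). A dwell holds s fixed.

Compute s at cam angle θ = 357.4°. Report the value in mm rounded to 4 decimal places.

seg 1 [0°–77.1°] dwell: s stays 0.0000
seg 2 [77.1°–121°] uniform, h=20: full span → s += 20 → s = 20.0000
seg 3 [121°–194.8°] simple-harmonic, h=-7: full span → s += -7 → s = 13.0000
seg 4 [194.8°–303.2°] simple-harmonic, h=-6: full span → s += -6 → s = 7.0000
seg 5 [303.2°–360°] uniform, h=14: θ=357.4° here. β=54.2, B=56.8. 14·54.2/56.8 = 13.3592 → s = 20.3592

20.3592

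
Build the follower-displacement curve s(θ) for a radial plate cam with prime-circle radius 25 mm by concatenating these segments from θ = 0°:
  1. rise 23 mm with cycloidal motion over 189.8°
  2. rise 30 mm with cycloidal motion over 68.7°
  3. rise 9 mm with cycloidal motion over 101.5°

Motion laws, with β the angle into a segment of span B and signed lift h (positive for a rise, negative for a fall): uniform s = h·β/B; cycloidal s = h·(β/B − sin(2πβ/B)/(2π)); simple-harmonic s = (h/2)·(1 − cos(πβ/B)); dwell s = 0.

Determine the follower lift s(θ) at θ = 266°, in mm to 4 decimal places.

seg 1 [0°–189.8°] cycloidal, h=23: full span → s += 23 → s = 23.0000
seg 2 [189.8°–258.5°] cycloidal, h=30: full span → s += 30 → s = 53.0000
seg 3 [258.5°–360°] cycloidal, h=9: θ=266° here. β=7.5, B=101.5. 9·(0.0739 − sin(2π·0.0739)/(2π)) = 0.0236 → s = 53.0236

53.0236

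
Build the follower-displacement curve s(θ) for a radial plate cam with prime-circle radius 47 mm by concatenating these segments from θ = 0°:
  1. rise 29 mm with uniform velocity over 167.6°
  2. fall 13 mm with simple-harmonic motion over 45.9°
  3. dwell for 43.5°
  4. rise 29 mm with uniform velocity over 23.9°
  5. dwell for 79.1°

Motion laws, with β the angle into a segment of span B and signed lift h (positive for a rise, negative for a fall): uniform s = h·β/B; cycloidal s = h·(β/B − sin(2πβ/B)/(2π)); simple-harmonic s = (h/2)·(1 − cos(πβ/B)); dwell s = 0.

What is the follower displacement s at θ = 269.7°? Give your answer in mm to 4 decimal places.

seg 1 [0°–167.6°] uniform, h=29: full span → s += 29 → s = 29.0000
seg 2 [167.6°–213.5°] simple-harmonic, h=-13: full span → s += -13 → s = 16.0000
seg 3 [213.5°–257°] dwell: s stays 16.0000
seg 4 [257°–280.9°] uniform, h=29: θ=269.7° here. β=12.7, B=23.9. 29·12.7/23.9 = 15.4100 → s = 31.4100

31.4100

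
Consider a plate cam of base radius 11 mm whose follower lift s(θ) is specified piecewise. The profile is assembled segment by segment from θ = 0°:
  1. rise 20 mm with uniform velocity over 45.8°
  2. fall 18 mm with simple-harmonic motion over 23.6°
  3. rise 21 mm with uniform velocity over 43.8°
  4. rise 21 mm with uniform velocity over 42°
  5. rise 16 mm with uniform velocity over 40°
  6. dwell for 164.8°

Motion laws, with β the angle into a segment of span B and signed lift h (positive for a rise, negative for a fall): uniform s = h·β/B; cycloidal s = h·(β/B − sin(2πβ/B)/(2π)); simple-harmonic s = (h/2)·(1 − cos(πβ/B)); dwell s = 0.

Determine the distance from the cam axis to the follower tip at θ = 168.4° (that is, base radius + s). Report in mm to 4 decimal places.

seg 1 [0°–45.8°] uniform, h=20: full span → s += 20 → s = 20.0000
seg 2 [45.8°–69.4°] simple-harmonic, h=-18: full span → s += -18 → s = 2.0000
seg 3 [69.4°–113.2°] uniform, h=21: full span → s += 21 → s = 23.0000
seg 4 [113.2°–155.2°] uniform, h=21: full span → s += 21 → s = 44.0000
seg 5 [155.2°–195.2°] uniform, h=16: θ=168.4° here. β=13.2, B=40. 16·13.2/40 = 5.2800 → s = 49.2800
radial distance = base radius + s = 11 + 49.2800 = 60.2800

60.2800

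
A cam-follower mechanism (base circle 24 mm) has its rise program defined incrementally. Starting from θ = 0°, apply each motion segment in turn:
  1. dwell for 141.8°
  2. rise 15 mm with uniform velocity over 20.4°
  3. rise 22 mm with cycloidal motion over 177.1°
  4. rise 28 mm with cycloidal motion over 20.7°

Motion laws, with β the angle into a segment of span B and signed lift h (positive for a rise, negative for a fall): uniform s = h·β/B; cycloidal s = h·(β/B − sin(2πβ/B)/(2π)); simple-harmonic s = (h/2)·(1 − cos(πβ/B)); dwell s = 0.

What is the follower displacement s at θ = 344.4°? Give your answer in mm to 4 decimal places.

seg 1 [0°–141.8°] dwell: s stays 0.0000
seg 2 [141.8°–162.2°] uniform, h=15: full span → s += 15 → s = 15.0000
seg 3 [162.2°–339.3°] cycloidal, h=22: full span → s += 22 → s = 37.0000
seg 4 [339.3°–360°] cycloidal, h=28: θ=344.4° here. β=5.1, B=20.7. 28·(0.2464 − sin(2π·0.2464)/(2π)) = 2.4434 → s = 39.4434

39.4434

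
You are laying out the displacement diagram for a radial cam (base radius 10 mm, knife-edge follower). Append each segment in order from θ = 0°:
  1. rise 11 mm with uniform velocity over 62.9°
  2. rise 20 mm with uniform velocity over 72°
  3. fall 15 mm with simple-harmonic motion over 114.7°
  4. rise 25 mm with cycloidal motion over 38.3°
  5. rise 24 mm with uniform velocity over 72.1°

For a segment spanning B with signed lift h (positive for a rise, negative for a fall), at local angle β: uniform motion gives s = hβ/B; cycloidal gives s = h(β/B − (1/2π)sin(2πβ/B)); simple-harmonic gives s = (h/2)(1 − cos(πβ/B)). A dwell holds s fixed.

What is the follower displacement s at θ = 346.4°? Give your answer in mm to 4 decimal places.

seg 1 [0°–62.9°] uniform, h=11: full span → s += 11 → s = 11.0000
seg 2 [62.9°–134.9°] uniform, h=20: full span → s += 20 → s = 31.0000
seg 3 [134.9°–249.6°] simple-harmonic, h=-15: full span → s += -15 → s = 16.0000
seg 4 [249.6°–287.9°] cycloidal, h=25: full span → s += 25 → s = 41.0000
seg 5 [287.9°–360°] uniform, h=24: θ=346.4° here. β=58.5, B=72.1. 24·58.5/72.1 = 19.4730 → s = 60.4730

60.4730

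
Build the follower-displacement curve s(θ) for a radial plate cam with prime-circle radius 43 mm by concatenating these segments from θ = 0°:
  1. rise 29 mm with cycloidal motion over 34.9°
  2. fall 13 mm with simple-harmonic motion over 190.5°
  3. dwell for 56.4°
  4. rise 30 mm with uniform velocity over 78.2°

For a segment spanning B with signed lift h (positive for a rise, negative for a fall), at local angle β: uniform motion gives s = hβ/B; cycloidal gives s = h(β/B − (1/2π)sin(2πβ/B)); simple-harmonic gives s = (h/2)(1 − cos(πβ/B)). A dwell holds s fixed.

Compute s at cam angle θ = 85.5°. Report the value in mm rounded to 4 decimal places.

seg 1 [0°–34.9°] cycloidal, h=29: full span → s += 29 → s = 29.0000
seg 2 [34.9°–225.4°] simple-harmonic, h=-13: θ=85.5° here. β=50.6, B=190.5. -13/2·(1 − cos(π·0.2656)) = -2.1347 → s = 26.8653

26.8653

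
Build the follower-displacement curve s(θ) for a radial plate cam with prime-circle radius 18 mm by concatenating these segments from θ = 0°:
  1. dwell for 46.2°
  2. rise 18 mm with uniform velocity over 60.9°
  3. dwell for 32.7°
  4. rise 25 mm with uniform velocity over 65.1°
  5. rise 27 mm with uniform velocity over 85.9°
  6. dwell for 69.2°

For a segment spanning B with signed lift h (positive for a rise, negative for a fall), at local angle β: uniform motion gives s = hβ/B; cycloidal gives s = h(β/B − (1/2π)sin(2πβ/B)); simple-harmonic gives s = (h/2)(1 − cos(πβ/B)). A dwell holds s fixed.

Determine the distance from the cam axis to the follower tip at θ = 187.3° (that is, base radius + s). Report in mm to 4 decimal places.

seg 1 [0°–46.2°] dwell: s stays 0.0000
seg 2 [46.2°–107.1°] uniform, h=18: full span → s += 18 → s = 18.0000
seg 3 [107.1°–139.8°] dwell: s stays 18.0000
seg 4 [139.8°–204.9°] uniform, h=25: θ=187.3° here. β=47.5, B=65.1. 25·47.5/65.1 = 18.2412 → s = 36.2412
radial distance = base radius + s = 18 + 36.2412 = 54.2412

54.2412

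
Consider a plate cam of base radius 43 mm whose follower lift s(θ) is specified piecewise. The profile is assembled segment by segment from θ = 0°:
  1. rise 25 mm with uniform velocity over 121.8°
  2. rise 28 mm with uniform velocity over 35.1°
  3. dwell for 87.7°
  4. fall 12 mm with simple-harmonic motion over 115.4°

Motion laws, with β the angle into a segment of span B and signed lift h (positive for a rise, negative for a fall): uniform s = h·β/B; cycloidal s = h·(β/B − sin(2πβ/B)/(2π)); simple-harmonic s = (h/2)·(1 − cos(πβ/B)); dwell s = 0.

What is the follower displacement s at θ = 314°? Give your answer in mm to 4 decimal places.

seg 1 [0°–121.8°] uniform, h=25: full span → s += 25 → s = 25.0000
seg 2 [121.8°–156.9°] uniform, h=28: full span → s += 28 → s = 53.0000
seg 3 [156.9°–244.6°] dwell: s stays 53.0000
seg 4 [244.6°–360°] simple-harmonic, h=-12: θ=314° here. β=69.4, B=115.4. -12/2·(1 − cos(π·0.6014)) = -7.8789 → s = 45.1211

45.1211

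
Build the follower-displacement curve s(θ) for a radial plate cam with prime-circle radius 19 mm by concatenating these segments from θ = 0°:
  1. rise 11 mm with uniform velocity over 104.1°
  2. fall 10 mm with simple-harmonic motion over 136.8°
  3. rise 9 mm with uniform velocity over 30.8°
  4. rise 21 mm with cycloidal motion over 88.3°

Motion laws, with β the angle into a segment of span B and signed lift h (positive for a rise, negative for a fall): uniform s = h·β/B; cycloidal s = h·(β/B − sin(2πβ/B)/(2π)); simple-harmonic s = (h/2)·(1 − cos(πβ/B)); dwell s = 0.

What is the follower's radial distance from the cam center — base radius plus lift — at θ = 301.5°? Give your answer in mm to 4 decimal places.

seg 1 [0°–104.1°] uniform, h=11: full span → s += 11 → s = 11.0000
seg 2 [104.1°–240.9°] simple-harmonic, h=-10: full span → s += -10 → s = 1.0000
seg 3 [240.9°–271.7°] uniform, h=9: full span → s += 9 → s = 10.0000
seg 4 [271.7°–360°] cycloidal, h=21: θ=301.5° here. β=29.8, B=88.3. 21·(0.3375 − sin(2π·0.3375)/(2π)) = 4.2373 → s = 14.2373
radial distance = base radius + s = 19 + 14.2373 = 33.2373

33.2373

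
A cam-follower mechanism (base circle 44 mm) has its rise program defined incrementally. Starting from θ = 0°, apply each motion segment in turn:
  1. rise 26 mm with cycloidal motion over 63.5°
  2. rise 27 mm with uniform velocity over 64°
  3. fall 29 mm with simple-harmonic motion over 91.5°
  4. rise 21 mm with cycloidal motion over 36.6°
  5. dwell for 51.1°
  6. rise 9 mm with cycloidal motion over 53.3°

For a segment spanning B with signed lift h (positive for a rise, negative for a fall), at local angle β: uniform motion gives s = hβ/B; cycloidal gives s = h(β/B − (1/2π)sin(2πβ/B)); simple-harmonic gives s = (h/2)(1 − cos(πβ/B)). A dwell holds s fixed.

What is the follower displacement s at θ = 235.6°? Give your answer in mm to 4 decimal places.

seg 1 [0°–63.5°] cycloidal, h=26: full span → s += 26 → s = 26.0000
seg 2 [63.5°–127.5°] uniform, h=27: full span → s += 27 → s = 53.0000
seg 3 [127.5°–219°] simple-harmonic, h=-29: full span → s += -29 → s = 24.0000
seg 4 [219°–255.6°] cycloidal, h=21: θ=235.6° here. β=16.6, B=36.6. 21·(0.4536 − sin(2π·0.4536)/(2π)) = 8.5630 → s = 32.5630

32.5630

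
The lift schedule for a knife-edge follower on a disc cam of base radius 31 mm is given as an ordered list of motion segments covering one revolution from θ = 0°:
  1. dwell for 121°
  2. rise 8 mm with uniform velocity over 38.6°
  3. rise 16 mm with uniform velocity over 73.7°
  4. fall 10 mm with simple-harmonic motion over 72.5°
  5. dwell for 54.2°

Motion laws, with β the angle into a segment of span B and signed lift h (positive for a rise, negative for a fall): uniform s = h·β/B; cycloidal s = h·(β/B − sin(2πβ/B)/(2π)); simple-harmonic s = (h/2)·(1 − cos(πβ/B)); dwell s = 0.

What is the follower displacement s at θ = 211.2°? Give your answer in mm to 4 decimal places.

seg 1 [0°–121°] dwell: s stays 0.0000
seg 2 [121°–159.6°] uniform, h=8: full span → s += 8 → s = 8.0000
seg 3 [159.6°–233.3°] uniform, h=16: θ=211.2° here. β=51.6, B=73.7. 16·51.6/73.7 = 11.2022 → s = 19.2022

19.2022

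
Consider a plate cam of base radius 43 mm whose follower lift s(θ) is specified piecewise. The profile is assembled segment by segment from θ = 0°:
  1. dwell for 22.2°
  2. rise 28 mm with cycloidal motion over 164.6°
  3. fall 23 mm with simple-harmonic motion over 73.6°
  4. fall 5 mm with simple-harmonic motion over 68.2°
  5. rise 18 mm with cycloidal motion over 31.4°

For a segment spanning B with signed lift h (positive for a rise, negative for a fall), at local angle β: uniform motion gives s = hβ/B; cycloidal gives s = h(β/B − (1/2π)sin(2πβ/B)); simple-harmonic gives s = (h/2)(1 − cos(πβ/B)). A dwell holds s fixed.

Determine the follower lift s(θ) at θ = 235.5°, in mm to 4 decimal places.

seg 1 [0°–22.2°] dwell: s stays 0.0000
seg 2 [22.2°–186.8°] cycloidal, h=28: full span → s += 28 → s = 28.0000
seg 3 [186.8°–260.4°] simple-harmonic, h=-23: θ=235.5° here. β=48.7, B=73.6. -23/2·(1 − cos(π·0.6617)) = -17.0934 → s = 10.9066

10.9066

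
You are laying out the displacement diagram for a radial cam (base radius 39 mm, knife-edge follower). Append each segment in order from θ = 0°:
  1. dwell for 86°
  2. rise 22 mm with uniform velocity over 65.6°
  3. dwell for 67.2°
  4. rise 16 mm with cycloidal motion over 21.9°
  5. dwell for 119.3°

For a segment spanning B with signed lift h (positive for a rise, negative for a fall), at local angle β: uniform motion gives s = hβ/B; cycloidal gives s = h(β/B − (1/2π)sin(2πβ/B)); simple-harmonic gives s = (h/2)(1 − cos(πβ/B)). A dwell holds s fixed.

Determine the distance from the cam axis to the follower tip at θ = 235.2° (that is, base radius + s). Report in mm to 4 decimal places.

seg 1 [0°–86°] dwell: s stays 0.0000
seg 2 [86°–151.6°] uniform, h=22: full span → s += 22 → s = 22.0000
seg 3 [151.6°–218.8°] dwell: s stays 22.0000
seg 4 [218.8°–240.7°] cycloidal, h=16: θ=235.2° here. β=16.4, B=21.9. 16·(0.7489 − sin(2π·0.7489)/(2π)) = 14.5281 → s = 36.5281
radial distance = base radius + s = 39 + 36.5281 = 75.5281

75.5281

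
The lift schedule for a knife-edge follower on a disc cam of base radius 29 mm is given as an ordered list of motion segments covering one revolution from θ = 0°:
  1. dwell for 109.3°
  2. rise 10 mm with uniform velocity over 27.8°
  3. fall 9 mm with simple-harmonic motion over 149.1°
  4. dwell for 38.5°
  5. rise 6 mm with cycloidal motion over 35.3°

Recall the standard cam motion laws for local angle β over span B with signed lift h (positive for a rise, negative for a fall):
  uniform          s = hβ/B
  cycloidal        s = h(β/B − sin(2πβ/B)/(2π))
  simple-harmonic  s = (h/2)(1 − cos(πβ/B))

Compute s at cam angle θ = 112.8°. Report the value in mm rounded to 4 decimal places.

seg 1 [0°–109.3°] dwell: s stays 0.0000
seg 2 [109.3°–137.1°] uniform, h=10: θ=112.8° here. β=3.5, B=27.8. 10·3.5/27.8 = 1.2590 → s = 1.2590

1.2590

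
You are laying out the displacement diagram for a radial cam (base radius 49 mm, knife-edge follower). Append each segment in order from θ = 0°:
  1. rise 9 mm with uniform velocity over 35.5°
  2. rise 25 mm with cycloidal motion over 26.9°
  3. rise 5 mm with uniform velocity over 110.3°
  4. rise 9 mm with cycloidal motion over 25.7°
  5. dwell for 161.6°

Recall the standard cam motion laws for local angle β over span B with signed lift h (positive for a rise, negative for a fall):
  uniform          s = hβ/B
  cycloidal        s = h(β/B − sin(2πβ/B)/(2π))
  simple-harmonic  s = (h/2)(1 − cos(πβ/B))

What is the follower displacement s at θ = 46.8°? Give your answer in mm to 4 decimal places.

seg 1 [0°–35.5°] uniform, h=9: full span → s += 9 → s = 9.0000
seg 2 [35.5°–62.4°] cycloidal, h=25: θ=46.8° here. β=11.3, B=26.9. 25·(0.4201 − sin(2π·0.4201)/(2π)) = 8.5867 → s = 17.5867

17.5867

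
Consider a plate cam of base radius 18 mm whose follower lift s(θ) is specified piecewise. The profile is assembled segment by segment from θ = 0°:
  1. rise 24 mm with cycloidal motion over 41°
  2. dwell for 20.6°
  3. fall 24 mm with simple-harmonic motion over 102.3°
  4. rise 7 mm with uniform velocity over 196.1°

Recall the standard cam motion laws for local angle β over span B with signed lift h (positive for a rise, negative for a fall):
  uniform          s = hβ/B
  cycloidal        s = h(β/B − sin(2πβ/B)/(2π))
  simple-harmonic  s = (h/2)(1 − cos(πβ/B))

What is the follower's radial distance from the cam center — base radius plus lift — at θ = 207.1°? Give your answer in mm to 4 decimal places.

seg 1 [0°–41°] cycloidal, h=24: full span → s += 24 → s = 24.0000
seg 2 [41°–61.6°] dwell: s stays 24.0000
seg 3 [61.6°–163.9°] simple-harmonic, h=-24: full span → s += -24 → s = 0.0000
seg 4 [163.9°–360°] uniform, h=7: θ=207.1° here. β=43.2, B=196.1. 7·43.2/196.1 = 1.5421 → s = 1.5421
radial distance = base radius + s = 18 + 1.5421 = 19.5421

19.5421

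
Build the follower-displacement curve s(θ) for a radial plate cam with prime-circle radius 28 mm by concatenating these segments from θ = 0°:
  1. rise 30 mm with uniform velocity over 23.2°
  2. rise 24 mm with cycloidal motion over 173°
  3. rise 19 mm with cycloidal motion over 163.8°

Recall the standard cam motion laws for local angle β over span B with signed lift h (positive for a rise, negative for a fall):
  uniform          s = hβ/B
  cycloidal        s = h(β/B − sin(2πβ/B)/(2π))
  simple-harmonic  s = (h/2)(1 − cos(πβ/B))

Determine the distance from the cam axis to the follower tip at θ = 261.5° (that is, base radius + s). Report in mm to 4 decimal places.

seg 1 [0°–23.2°] uniform, h=30: full span → s += 30 → s = 30.0000
seg 2 [23.2°–196.2°] cycloidal, h=24: full span → s += 24 → s = 54.0000
seg 3 [196.2°–360°] cycloidal, h=19: θ=261.5° here. β=65.3, B=163.8. 19·(0.3987 − sin(2π·0.3987)/(2π)) = 5.7765 → s = 59.7765
radial distance = base radius + s = 28 + 59.7765 = 87.7765

87.7765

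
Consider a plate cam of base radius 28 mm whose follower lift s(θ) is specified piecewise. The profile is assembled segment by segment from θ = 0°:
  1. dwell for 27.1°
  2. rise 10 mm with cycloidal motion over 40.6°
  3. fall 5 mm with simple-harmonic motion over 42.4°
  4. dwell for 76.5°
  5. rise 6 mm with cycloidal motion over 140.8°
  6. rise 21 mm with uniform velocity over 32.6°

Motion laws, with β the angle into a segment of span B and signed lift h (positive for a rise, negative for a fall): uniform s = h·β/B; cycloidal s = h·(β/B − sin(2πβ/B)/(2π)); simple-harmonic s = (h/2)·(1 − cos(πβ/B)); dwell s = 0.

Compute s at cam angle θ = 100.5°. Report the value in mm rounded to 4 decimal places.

seg 1 [0°–27.1°] dwell: s stays 0.0000
seg 2 [27.1°–67.7°] cycloidal, h=10: full span → s += 10 → s = 10.0000
seg 3 [67.7°–110.1°] simple-harmonic, h=-5: θ=100.5° here. β=32.8, B=42.4. -5/2·(1 − cos(π·0.7736)) = -4.3938 → s = 5.6062

5.6062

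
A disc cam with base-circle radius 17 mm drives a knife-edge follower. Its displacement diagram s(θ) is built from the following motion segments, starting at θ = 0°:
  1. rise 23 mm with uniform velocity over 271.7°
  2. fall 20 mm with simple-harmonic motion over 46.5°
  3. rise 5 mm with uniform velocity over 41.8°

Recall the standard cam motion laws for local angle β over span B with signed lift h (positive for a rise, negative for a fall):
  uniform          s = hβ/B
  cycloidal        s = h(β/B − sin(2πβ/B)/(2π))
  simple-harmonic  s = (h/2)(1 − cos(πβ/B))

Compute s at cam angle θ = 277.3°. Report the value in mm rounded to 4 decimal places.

seg 1 [0°–271.7°] uniform, h=23: full span → s += 23 → s = 23.0000
seg 2 [271.7°–318.2°] simple-harmonic, h=-20: θ=277.3° here. β=5.6, B=46.5. -20/2·(1 − cos(π·0.1204)) = -0.7072 → s = 22.2928

22.2928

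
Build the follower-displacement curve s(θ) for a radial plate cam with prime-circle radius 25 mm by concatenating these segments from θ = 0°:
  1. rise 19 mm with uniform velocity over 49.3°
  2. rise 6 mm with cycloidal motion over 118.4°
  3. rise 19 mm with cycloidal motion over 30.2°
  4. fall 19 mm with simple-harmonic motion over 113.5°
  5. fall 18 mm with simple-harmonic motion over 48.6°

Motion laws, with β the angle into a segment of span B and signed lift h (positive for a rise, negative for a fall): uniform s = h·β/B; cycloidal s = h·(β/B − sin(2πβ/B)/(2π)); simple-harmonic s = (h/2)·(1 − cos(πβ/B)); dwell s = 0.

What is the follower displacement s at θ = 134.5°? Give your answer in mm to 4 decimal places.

seg 1 [0°–49.3°] uniform, h=19: full span → s += 19 → s = 19.0000
seg 2 [49.3°–167.7°] cycloidal, h=6: θ=134.5° here. β=85.2, B=118.4. 6·(0.7196 − sin(2π·0.7196)/(2π)) = 5.2551 → s = 24.2551

24.2551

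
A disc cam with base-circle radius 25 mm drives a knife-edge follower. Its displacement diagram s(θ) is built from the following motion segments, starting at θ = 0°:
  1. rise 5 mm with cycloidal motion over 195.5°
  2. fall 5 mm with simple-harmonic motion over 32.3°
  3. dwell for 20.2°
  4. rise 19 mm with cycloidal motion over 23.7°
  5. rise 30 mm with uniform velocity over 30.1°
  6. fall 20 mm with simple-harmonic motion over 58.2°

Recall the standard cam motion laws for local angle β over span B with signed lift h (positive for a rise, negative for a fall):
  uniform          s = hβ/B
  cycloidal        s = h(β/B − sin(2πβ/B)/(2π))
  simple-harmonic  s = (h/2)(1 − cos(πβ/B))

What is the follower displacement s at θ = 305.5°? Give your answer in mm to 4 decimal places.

seg 1 [0°–195.5°] cycloidal, h=5: full span → s += 5 → s = 5.0000
seg 2 [195.5°–227.8°] simple-harmonic, h=-5: full span → s += -5 → s = 0.0000
seg 3 [227.8°–248°] dwell: s stays 0.0000
seg 4 [248°–271.7°] cycloidal, h=19: full span → s += 19 → s = 19.0000
seg 5 [271.7°–301.8°] uniform, h=30: full span → s += 30 → s = 49.0000
seg 6 [301.8°–360°] simple-harmonic, h=-20: θ=305.5° here. β=3.7, B=58.2. -20/2·(1 − cos(π·0.0636)) = -0.1988 → s = 48.8012

48.8012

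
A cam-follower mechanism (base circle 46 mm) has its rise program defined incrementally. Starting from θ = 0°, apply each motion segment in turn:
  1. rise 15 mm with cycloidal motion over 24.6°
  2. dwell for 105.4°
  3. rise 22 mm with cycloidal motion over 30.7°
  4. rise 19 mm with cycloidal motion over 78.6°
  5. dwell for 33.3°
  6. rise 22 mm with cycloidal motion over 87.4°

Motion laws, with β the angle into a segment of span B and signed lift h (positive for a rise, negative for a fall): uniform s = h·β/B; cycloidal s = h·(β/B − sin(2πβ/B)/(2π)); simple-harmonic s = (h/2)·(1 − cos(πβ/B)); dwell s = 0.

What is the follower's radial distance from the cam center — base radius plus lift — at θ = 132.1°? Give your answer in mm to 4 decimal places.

seg 1 [0°–24.6°] cycloidal, h=15: full span → s += 15 → s = 15.0000
seg 2 [24.6°–130°] dwell: s stays 15.0000
seg 3 [130°–160.7°] cycloidal, h=22: θ=132.1° here. β=2.1, B=30.7. 22·(0.0684 − sin(2π·0.0684)/(2π)) = 0.0459 → s = 15.0459
radial distance = base radius + s = 46 + 15.0459 = 61.0459

61.0459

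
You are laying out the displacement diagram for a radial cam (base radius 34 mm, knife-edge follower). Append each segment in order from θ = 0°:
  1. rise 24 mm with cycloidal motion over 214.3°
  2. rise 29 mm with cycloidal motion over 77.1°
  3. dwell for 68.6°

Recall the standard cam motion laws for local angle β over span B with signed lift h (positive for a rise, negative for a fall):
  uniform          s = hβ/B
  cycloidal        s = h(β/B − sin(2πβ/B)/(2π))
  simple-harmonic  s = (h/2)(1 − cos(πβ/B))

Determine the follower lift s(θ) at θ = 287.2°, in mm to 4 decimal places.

seg 1 [0°–214.3°] cycloidal, h=24: full span → s += 24 → s = 24.0000
seg 2 [214.3°–291.4°] cycloidal, h=29: θ=287.2° here. β=72.9, B=77.1. 29·(0.9455 − sin(2π·0.9455)/(2π)) = 28.9693 → s = 52.9693

52.9693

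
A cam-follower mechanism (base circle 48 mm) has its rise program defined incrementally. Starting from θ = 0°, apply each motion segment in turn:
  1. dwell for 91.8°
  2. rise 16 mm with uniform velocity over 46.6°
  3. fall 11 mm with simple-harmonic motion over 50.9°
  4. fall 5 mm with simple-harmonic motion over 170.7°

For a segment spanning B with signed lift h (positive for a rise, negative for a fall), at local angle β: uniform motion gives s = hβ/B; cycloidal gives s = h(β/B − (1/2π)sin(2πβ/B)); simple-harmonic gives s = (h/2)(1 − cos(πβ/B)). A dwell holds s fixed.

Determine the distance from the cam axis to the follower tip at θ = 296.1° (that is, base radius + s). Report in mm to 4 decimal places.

seg 1 [0°–91.8°] dwell: s stays 0.0000
seg 2 [91.8°–138.4°] uniform, h=16: full span → s += 16 → s = 16.0000
seg 3 [138.4°–189.3°] simple-harmonic, h=-11: full span → s += -11 → s = 5.0000
seg 4 [189.3°–360°] simple-harmonic, h=-5: θ=296.1° here. β=106.8, B=170.7. -5/2·(1 − cos(π·0.6257)) = -3.4615 → s = 1.5385
radial distance = base radius + s = 48 + 1.5385 = 49.5385

49.5385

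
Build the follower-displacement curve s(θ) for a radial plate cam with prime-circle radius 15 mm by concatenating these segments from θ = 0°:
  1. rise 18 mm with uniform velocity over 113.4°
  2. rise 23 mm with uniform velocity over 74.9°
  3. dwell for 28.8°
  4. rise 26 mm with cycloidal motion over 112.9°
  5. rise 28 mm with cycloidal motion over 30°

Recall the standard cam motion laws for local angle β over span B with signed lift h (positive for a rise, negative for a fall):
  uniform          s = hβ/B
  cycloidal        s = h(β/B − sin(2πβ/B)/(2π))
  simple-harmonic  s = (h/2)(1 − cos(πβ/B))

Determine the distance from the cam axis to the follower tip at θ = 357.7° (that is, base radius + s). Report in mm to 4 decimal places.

seg 1 [0°–113.4°] uniform, h=18: full span → s += 18 → s = 18.0000
seg 2 [113.4°–188.3°] uniform, h=23: full span → s += 23 → s = 41.0000
seg 3 [188.3°–217.1°] dwell: s stays 41.0000
seg 4 [217.1°–330°] cycloidal, h=26: full span → s += 26 → s = 67.0000
seg 5 [330°–360°] cycloidal, h=28: θ=357.7° here. β=27.7, B=30. 28·(0.9233 − sin(2π·0.9233)/(2π)) = 27.9179 → s = 94.9179
radial distance = base radius + s = 15 + 94.9179 = 109.9179

109.9179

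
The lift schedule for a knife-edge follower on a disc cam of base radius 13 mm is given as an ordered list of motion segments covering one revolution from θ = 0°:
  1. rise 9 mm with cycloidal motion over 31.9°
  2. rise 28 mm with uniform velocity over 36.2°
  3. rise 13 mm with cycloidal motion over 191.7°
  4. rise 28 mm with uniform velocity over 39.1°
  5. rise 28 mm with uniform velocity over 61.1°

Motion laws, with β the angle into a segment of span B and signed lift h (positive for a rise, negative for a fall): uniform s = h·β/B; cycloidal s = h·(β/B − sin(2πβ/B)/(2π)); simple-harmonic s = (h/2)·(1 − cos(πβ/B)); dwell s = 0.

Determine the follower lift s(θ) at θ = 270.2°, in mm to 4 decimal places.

seg 1 [0°–31.9°] cycloidal, h=9: full span → s += 9 → s = 9.0000
seg 2 [31.9°–68.1°] uniform, h=28: full span → s += 28 → s = 37.0000
seg 3 [68.1°–259.8°] cycloidal, h=13: full span → s += 13 → s = 50.0000
seg 4 [259.8°–298.9°] uniform, h=28: θ=270.2° here. β=10.4, B=39.1. 28·10.4/39.1 = 7.4476 → s = 57.4476

57.4476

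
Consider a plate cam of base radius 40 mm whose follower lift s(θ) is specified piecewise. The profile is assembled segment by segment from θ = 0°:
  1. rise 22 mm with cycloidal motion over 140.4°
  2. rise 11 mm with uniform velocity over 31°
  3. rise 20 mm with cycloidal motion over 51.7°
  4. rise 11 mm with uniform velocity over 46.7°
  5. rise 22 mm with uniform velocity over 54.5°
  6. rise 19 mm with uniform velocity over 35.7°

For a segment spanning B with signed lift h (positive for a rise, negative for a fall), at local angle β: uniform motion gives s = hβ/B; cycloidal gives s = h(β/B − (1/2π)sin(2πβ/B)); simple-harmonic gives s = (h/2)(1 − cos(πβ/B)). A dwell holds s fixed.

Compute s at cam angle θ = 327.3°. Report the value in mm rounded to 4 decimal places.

seg 1 [0°–140.4°] cycloidal, h=22: full span → s += 22 → s = 22.0000
seg 2 [140.4°–171.4°] uniform, h=11: full span → s += 11 → s = 33.0000
seg 3 [171.4°–223.1°] cycloidal, h=20: full span → s += 20 → s = 53.0000
seg 4 [223.1°–269.8°] uniform, h=11: full span → s += 11 → s = 64.0000
seg 5 [269.8°–324.3°] uniform, h=22: full span → s += 22 → s = 86.0000
seg 6 [324.3°–360°] uniform, h=19: θ=327.3° here. β=3, B=35.7. 19·3/35.7 = 1.5966 → s = 87.5966

87.5966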